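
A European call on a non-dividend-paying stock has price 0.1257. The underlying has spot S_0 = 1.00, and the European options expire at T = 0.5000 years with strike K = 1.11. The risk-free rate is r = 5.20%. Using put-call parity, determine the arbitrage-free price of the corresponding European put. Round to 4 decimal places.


Answer: Put price = 0.2072

Derivation:
Put-call parity: C - P = S_0 * exp(-qT) - K * exp(-rT).
S_0 * exp(-qT) = 1.0000 * 1.00000000 = 1.00000000
K * exp(-rT) = 1.1100 * 0.97433509 = 1.08151195
P = C - S*exp(-qT) + K*exp(-rT)
P = 0.1257 - 1.00000000 + 1.08151195 = 0.2072


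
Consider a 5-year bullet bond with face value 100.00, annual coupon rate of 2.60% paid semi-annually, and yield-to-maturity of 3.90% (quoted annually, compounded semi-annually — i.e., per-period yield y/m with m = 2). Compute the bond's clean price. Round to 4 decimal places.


Coupon per period c = face * coupon_rate / m = 1.300000
Periods per year m = 2; per-period yield y/m = 0.019500
Number of cashflows N = 10
Cashflows (t years, CF_t, discount factor 1/(1+y/m)^(m*t), PV):
  t = 0.5000: CF_t = 1.300000, DF = 0.980873, PV = 1.275135
  t = 1.0000: CF_t = 1.300000, DF = 0.962112, PV = 1.250745
  t = 1.5000: CF_t = 1.300000, DF = 0.943709, PV = 1.226822
  t = 2.0000: CF_t = 1.300000, DF = 0.925659, PV = 1.203357
  t = 2.5000: CF_t = 1.300000, DF = 0.907954, PV = 1.180340
  t = 3.0000: CF_t = 1.300000, DF = 0.890588, PV = 1.157764
  t = 3.5000: CF_t = 1.300000, DF = 0.873553, PV = 1.135619
  t = 4.0000: CF_t = 1.300000, DF = 0.856845, PV = 1.113898
  t = 4.5000: CF_t = 1.300000, DF = 0.840456, PV = 1.092593
  t = 5.0000: CF_t = 101.300000, DF = 0.824380, PV = 83.509742
Price P = sum_t PV_t = 94.146016

Answer: Price = 94.1460


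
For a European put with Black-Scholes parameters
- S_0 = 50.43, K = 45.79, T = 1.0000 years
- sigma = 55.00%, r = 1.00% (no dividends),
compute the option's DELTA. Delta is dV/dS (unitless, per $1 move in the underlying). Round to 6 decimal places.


d1 = 0.4686736535; d2 = -0.0813263465
phi(d1) = 0.3574477684; exp(-qT) = 1.0000000000; exp(-rT) = 0.9900498337
N(-d1) = 0.3196514609
Delta = -exp(-qT) * N(-d1) = -1.0000000000 * 0.3196514609 = -0.319651

Answer: Delta = -0.319651


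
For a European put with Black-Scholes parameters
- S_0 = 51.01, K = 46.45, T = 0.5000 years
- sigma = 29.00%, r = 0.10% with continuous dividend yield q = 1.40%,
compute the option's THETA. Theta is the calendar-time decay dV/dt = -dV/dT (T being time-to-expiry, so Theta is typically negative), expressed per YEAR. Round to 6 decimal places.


d1 = 0.5275027642; d2 = 0.3224417976
phi(d1) = 0.3471257696; exp(-qT) = 0.9930244429; exp(-rT) = 0.9995001250
Theta = -S*exp(-qT)*phi(d1)*sigma/(2*sqrt(T)) + r*K*exp(-rT)*N(-d2) - q*S*exp(-qT)*N(-d1)
N(-d1) = 0.2989222487; N(-d2) = 0.3735590119; sqrt(T) = 0.7071067812
Term 1 = -51.0100 * 0.9930244429 * 0.3471257696 * 0.2900 / (2 * 0.7071067812) = -3.6056628711
Term 2 = 0.0010 * 46.4500 * 0.9995001250 * 0.3735590119 = 0.0173431424
Term 3 = -0.0140 * 51.0100 * 0.9930244429 * 0.2989222487 = -0.2119832462
Theta = -3.6056628711 + (0.0173431424) + (-0.2119832462) = -3.800303

Answer: Theta = -3.800303


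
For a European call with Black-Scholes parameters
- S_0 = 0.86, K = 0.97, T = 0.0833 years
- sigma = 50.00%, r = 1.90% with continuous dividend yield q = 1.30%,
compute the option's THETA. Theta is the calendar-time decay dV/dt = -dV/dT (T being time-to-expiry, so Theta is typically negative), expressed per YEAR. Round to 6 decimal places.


Answer: Theta = -0.223530

Derivation:
d1 = -0.7584531259; d2 = -0.9027618228
phi(d1) = 0.2992236161; exp(-qT) = 0.9989176861; exp(-rT) = 0.9984185518
Theta = -S*exp(-qT)*phi(d1)*sigma/(2*sqrt(T)) - r*K*exp(-rT)*N(d2) + q*S*exp(-qT)*N(d1)
N(d1) = 0.2240898821; N(d2) = 0.1833261585; sqrt(T) = 0.2886173938
Term 1 = -0.8600 * 0.9989176861 * 0.2992236161 * 0.5000 / (2 * 0.2886173938) = -0.2226596534
Term 2 = -0.0190 * 0.9700 * 0.9984185518 * 0.1833261585 = -0.0033733579
Term 3 = 0.0130 * 0.8600 * 0.9989176861 * 0.2240898821 = 0.0025026133
Theta = -0.2226596534 + (-0.0033733579) + (0.0025026133) = -0.223530


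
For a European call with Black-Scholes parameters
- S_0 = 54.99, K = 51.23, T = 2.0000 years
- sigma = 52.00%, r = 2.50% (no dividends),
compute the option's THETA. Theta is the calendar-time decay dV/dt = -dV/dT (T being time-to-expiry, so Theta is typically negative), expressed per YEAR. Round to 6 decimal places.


Answer: Theta = -4.011989

Derivation:
d1 = 0.5319972976; d2 = -0.2033937548
phi(d1) = 0.3463002535; exp(-qT) = 1.0000000000; exp(-rT) = 0.9512294245
Theta = -S*exp(-qT)*phi(d1)*sigma/(2*sqrt(T)) - r*K*exp(-rT)*N(d2) + q*S*exp(-qT)*N(d1)
N(d1) = 0.7026360664; N(d2) = 0.4194136404; sqrt(T) = 1.4142135624
Term 1 = -54.9900 * 1.0000000000 * 0.3463002535 * 0.5200 / (2 * 1.4142135624) = -3.5010223180
Term 2 = -0.0250 * 51.2300 * 0.9512294245 * 0.4194136404 = -0.5109662216
Term 3 = 0 (no dividend yield, q = 0)
Theta = -3.5010223180 + (-0.5109662216) + (0.0000000000) = -4.011989


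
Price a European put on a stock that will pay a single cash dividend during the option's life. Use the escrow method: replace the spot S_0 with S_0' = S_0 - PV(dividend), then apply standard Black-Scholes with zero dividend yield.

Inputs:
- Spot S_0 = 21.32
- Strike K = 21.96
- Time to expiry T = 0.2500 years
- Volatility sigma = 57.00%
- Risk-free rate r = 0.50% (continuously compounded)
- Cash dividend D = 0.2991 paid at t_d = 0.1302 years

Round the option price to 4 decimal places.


Answer: Price = 2.9161

Derivation:
PV(D) = D * exp(-r * t_d) = 0.2991 * 0.99934921 = 0.29890535
S_0' = S_0 - PV(D) = 21.3200 - 0.29890535 = 21.02109465
d1 = (ln(S_0'/K) + (r + sigma^2/2)*T) / (sigma*sqrt(T)) = -0.00643395
d2 = d1 - sigma*sqrt(T) = -0.29143395
exp(-rT) = 0.99875078
N(-d1) = 0.50256676; N(-d2) = 0.61464027
P = K * exp(-rT) * N(-d2) - S_0' * N(-d1) = 21.9600 * 0.99875078 * 0.61464027 - 21.02109465 * 0.50256676 = 2.9161


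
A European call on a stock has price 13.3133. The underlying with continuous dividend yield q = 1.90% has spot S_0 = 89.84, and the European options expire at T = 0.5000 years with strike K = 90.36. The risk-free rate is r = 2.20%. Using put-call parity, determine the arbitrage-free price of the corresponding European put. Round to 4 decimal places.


Put-call parity: C - P = S_0 * exp(-qT) - K * exp(-rT).
S_0 * exp(-qT) = 89.8400 * 0.99054498 = 88.99056122
K * exp(-rT) = 90.3600 * 0.98906028 = 89.37148679
P = C - S*exp(-qT) + K*exp(-rT)
P = 13.3133 - 88.99056122 + 89.37148679 = 13.6942

Answer: Put price = 13.6942


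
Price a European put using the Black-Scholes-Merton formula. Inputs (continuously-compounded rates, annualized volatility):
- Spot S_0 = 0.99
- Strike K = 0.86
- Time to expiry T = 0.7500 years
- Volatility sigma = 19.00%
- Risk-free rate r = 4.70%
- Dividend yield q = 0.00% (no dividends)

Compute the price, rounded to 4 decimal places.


Answer: Price = 0.0108

Derivation:
d1 = (ln(S/K) + (r - q + 0.5*sigma^2) * T) / (sigma * sqrt(T)) = 1.15202682
d2 = d1 - sigma * sqrt(T) = 0.98748200
exp(-rT) = 0.96536405; exp(-qT) = 1.00000000
P = K * exp(-rT) * N(-d2) - S_0 * exp(-qT) * N(-d1)
N(-d1) = 0.12465503; N(-d2) = 0.16170320
P = 0.8600 * 0.96536405 * 0.16170320 - 0.9900 * 1.00000000 * 0.12465503 = 0.0108


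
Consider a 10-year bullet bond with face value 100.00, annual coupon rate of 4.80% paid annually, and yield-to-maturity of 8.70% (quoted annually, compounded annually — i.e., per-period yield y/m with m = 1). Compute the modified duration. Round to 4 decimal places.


Answer: Modified duration = 7.2065

Derivation:
Coupon per period c = face * coupon_rate / m = 4.800000
Periods per year m = 1; per-period yield y/m = 0.087000
Number of cashflows N = 10
Cashflows (t years, CF_t, discount factor 1/(1+y/m)^(m*t), PV):
  t = 1.0000: CF_t = 4.800000, DF = 0.919963, PV = 4.415823
  t = 2.0000: CF_t = 4.800000, DF = 0.846332, PV = 4.062395
  t = 3.0000: CF_t = 4.800000, DF = 0.778595, PV = 3.737254
  t = 4.0000: CF_t = 4.800000, DF = 0.716278, PV = 3.438136
  t = 5.0000: CF_t = 4.800000, DF = 0.658950, PV = 3.162959
  t = 6.0000: CF_t = 4.800000, DF = 0.606209, PV = 2.909806
  t = 7.0000: CF_t = 4.800000, DF = 0.557690, PV = 2.676914
  t = 8.0000: CF_t = 4.800000, DF = 0.513055, PV = 2.462662
  t = 9.0000: CF_t = 4.800000, DF = 0.471991, PV = 2.265559
  t = 10.0000: CF_t = 104.800000, DF = 0.434215, PV = 45.505704
Price P = sum_t PV_t = 74.637212
First compute Macaulay numerator sum_t t * PV_t:
  t * PV_t at t = 1.0000: 4.415823
  t * PV_t at t = 2.0000: 8.124790
  t * PV_t at t = 3.0000: 11.211762
  t * PV_t at t = 4.0000: 13.752544
  t * PV_t at t = 5.0000: 15.814793
  t * PV_t at t = 6.0000: 17.458833
  t * PV_t at t = 7.0000: 18.738398
  t * PV_t at t = 8.0000: 19.701299
  t * PV_t at t = 9.0000: 20.390029
  t * PV_t at t = 10.0000: 455.057044
Macaulay duration D = 584.665318 / 74.637212 = 7.833429
Modified duration = D / (1 + y/m) = 7.833429 / (1 + 0.087000) = 7.206467


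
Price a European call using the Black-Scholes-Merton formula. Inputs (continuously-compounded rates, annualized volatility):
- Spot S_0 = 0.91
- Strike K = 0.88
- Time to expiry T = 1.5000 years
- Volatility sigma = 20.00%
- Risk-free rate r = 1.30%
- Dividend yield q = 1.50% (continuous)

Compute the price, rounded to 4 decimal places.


Answer: Price = 0.0995

Derivation:
d1 = (ln(S/K) + (r - q + 0.5*sigma^2) * T) / (sigma * sqrt(T)) = 0.24708286
d2 = d1 - sigma * sqrt(T) = 0.00213388
exp(-rT) = 0.98068890; exp(-qT) = 0.97775124
C = S_0 * exp(-qT) * N(d1) - K * exp(-rT) * N(d2)
N(d1) = 0.59757795; N(d2) = 0.50085129
C = 0.9100 * 0.97775124 * 0.59757795 - 0.8800 * 0.98068890 * 0.50085129 = 0.0995


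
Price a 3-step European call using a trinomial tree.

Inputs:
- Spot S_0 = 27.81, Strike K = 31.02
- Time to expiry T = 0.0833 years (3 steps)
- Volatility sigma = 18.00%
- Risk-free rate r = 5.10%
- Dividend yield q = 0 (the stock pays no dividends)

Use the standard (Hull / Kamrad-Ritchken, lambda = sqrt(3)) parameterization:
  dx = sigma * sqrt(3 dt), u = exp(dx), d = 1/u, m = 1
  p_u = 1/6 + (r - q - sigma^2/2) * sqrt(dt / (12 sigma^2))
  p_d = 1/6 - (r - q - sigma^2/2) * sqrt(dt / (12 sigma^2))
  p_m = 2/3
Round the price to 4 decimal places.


dt = T/N = 0.027767; dx = sigma*sqrt(3*dt) = 0.051951
u = exp(dx) = 1.053324; d = 1/u = 0.949375
p_u = 0.175967, p_m = 0.666667, p_d = 0.157367
Discount per step: exp(-r*dt) = 0.998585
Stock lattice S(k, j) with j the centered position index:
  k=0: S(0,+0) = 27.8100
  k=1: S(1,-1) = 26.4021; S(1,+0) = 27.8100; S(1,+1) = 29.2929
  k=2: S(2,-2) = 25.0655; S(2,-1) = 26.4021; S(2,+0) = 27.8100; S(2,+1) = 29.2929; S(2,+2) = 30.8550
  k=3: S(3,-3) = 23.7966; S(3,-2) = 25.0655; S(3,-1) = 26.4021; S(3,+0) = 27.8100; S(3,+1) = 29.2929; S(3,+2) = 30.8550; S(3,+3) = 32.5003
Terminal payoffs V(N, j) = max(S_T - K, 0):
  V(3,-3) = 0.000000; V(3,-2) = 0.000000; V(3,-1) = 0.000000; V(3,+0) = 0.000000; V(3,+1) = 0.000000; V(3,+2) = 0.000000; V(3,+3) = 1.480292
Backward induction: V(k, j) = exp(-r*dt) * [p_u * V(k+1, j+1) + p_m * V(k+1, j) + p_d * V(k+1, j-1)]
  V(2,-2) = exp(-r*dt) * [p_u*0.000000 + p_m*0.000000 + p_d*0.000000] = 0.000000
  V(2,-1) = exp(-r*dt) * [p_u*0.000000 + p_m*0.000000 + p_d*0.000000] = 0.000000
  V(2,+0) = exp(-r*dt) * [p_u*0.000000 + p_m*0.000000 + p_d*0.000000] = 0.000000
  V(2,+1) = exp(-r*dt) * [p_u*0.000000 + p_m*0.000000 + p_d*0.000000] = 0.000000
  V(2,+2) = exp(-r*dt) * [p_u*1.480292 + p_m*0.000000 + p_d*0.000000] = 0.260113
  V(1,-1) = exp(-r*dt) * [p_u*0.000000 + p_m*0.000000 + p_d*0.000000] = 0.000000
  V(1,+0) = exp(-r*dt) * [p_u*0.000000 + p_m*0.000000 + p_d*0.000000] = 0.000000
  V(1,+1) = exp(-r*dt) * [p_u*0.260113 + p_m*0.000000 + p_d*0.000000] = 0.045706
  V(0,+0) = exp(-r*dt) * [p_u*0.045706 + p_m*0.000000 + p_d*0.000000] = 0.008031

Answer: Price = V(0,0) = 0.0080


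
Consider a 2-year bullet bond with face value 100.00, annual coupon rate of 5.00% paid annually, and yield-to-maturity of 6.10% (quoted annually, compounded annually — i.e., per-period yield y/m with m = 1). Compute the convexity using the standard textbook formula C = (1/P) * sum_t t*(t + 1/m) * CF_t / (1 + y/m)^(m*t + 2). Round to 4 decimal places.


Coupon per period c = face * coupon_rate / m = 5.000000
Periods per year m = 1; per-period yield y/m = 0.061000
Number of cashflows N = 2
Cashflows (t years, CF_t, discount factor 1/(1+y/m)^(m*t), PV):
  t = 1.0000: CF_t = 5.000000, DF = 0.942507, PV = 4.712535
  t = 2.0000: CF_t = 105.000000, DF = 0.888320, PV = 93.273555
Price P = sum_t PV_t = 97.986091
Convexity numerator sum_t t*(t + 1/m) * CF_t / (1+y/m)^(m*t + 2):
  t = 1.0000: term = 8.372475
  t = 2.0000: term = 497.140350
Convexity = (1/P) * sum = 505.512825 / 97.986091 = 5.159026

Answer: Convexity = 5.1590


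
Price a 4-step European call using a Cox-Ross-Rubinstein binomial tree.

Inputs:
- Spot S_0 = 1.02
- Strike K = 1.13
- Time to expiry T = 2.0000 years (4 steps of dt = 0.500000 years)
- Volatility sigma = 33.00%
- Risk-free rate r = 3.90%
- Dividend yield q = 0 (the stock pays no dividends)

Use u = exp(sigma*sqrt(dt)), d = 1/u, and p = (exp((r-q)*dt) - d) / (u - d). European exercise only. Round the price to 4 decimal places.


dt = T/N = 0.500000
u = exp(sigma*sqrt(dt)) = 1.262817; d = 1/u = 0.791880
p = (exp((r-q)*dt) - d) / (u - d) = 0.483740
Discount per step: exp(-r*dt) = 0.980689
Stock lattice S(k, i) with i counting down-moves:
  k=0: S(0,0) = 1.0200
  k=1: S(1,0) = 1.2881; S(1,1) = 0.8077
  k=2: S(2,0) = 1.6266; S(2,1) = 1.0200; S(2,2) = 0.6396
  k=3: S(3,0) = 2.0541; S(3,1) = 1.2881; S(3,2) = 0.8077; S(3,3) = 0.5065
  k=4: S(4,0) = 2.5940; S(4,1) = 1.6266; S(4,2) = 1.0200; S(4,3) = 0.6396; S(4,4) = 0.4011
Terminal payoffs V(N, i) = max(S_T - K, 0):
  V(4,0) = 1.463955; V(4,1) = 0.496602; V(4,2) = 0.000000; V(4,3) = 0.000000; V(4,4) = 0.000000
Backward induction: V(k, i) = exp(-r*dt) * [p * V(k+1, i) + (1-p) * V(k+1, i+1)].
  V(3,0) = exp(-r*dt) * [p*1.463955 + (1-p)*0.496602] = 0.945923
  V(3,1) = exp(-r*dt) * [p*0.496602 + (1-p)*0.000000] = 0.235587
  V(3,2) = exp(-r*dt) * [p*0.000000 + (1-p)*0.000000] = 0.000000
  V(3,3) = exp(-r*dt) * [p*0.000000 + (1-p)*0.000000] = 0.000000
  V(2,0) = exp(-r*dt) * [p*0.945923 + (1-p)*0.235587] = 0.568020
  V(2,1) = exp(-r*dt) * [p*0.235587 + (1-p)*0.000000] = 0.111762
  V(2,2) = exp(-r*dt) * [p*0.000000 + (1-p)*0.000000] = 0.000000
  V(1,0) = exp(-r*dt) * [p*0.568020 + (1-p)*0.111762] = 0.326052
  V(1,1) = exp(-r*dt) * [p*0.111762 + (1-p)*0.000000] = 0.053020
  V(0,0) = exp(-r*dt) * [p*0.326052 + (1-p)*0.053020] = 0.181522

Answer: Price = V(0,0) = 0.1815


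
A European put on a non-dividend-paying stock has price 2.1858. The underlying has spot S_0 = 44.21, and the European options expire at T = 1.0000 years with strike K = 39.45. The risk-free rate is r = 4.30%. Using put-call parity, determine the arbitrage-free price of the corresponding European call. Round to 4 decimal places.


Answer: Call price = 8.6062

Derivation:
Put-call parity: C - P = S_0 * exp(-qT) - K * exp(-rT).
S_0 * exp(-qT) = 44.2100 * 1.00000000 = 44.21000000
K * exp(-rT) = 39.4500 * 0.95791139 = 37.78960434
C = P + S*exp(-qT) - K*exp(-rT)
C = 2.1858 + 44.21000000 - 37.78960434 = 8.6062


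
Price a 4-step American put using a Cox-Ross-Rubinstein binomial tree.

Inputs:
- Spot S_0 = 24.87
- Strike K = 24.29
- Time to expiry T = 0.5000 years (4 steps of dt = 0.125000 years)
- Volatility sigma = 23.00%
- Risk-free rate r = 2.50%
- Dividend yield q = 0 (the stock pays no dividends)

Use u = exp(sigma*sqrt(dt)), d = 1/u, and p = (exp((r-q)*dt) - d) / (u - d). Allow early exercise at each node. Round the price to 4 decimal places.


Answer: Price = V(0,0) = 1.1852

Derivation:
dt = T/N = 0.125000
u = exp(sigma*sqrt(dt)) = 1.084715; d = 1/u = 0.921901
p = (exp((r-q)*dt) - d) / (u - d) = 0.498906
Discount per step: exp(-r*dt) = 0.996880
Stock lattice S(k, i) with i counting down-moves:
  k=0: S(0,0) = 24.8700
  k=1: S(1,0) = 26.9769; S(1,1) = 22.9277
  k=2: S(2,0) = 29.2622; S(2,1) = 24.8700; S(2,2) = 21.1371
  k=3: S(3,0) = 31.7412; S(3,1) = 26.9769; S(3,2) = 22.9277; S(3,3) = 19.4863
  k=4: S(4,0) = 34.4301; S(4,1) = 29.2622; S(4,2) = 24.8700; S(4,3) = 21.1371; S(4,4) = 17.9644
Terminal payoffs V(N, i) = max(K - S_T, 0):
  V(4,0) = 0.000000; V(4,1) = 0.000000; V(4,2) = 0.000000; V(4,3) = 3.152944; V(4,4) = 6.325580
Backward induction: V(k, i) = exp(-r*dt) * [p * V(k+1, i) + (1-p) * V(k+1, i+1)]; then take max(V_cont, immediate exercise) for American.
  V(3,0) = exp(-r*dt) * [p*0.000000 + (1-p)*0.000000] = 0.000000; exercise = 0.000000; V(3,0) = max -> 0.000000
  V(3,1) = exp(-r*dt) * [p*0.000000 + (1-p)*0.000000] = 0.000000; exercise = 0.000000; V(3,1) = max -> 0.000000
  V(3,2) = exp(-r*dt) * [p*0.000000 + (1-p)*3.152944] = 1.574993; exercise = 1.362319; V(3,2) = max -> 1.574993
  V(3,3) = exp(-r*dt) * [p*3.152944 + (1-p)*6.325580] = 4.727936; exercise = 4.803724; V(3,3) = max -> 4.803724
  V(2,0) = exp(-r*dt) * [p*0.000000 + (1-p)*0.000000] = 0.000000; exercise = 0.000000; V(2,0) = max -> 0.000000
  V(2,1) = exp(-r*dt) * [p*0.000000 + (1-p)*1.574993] = 0.786758; exercise = 0.000000; V(2,1) = max -> 0.786758
  V(2,2) = exp(-r*dt) * [p*1.574993 + (1-p)*4.803724] = 3.182930; exercise = 3.152944; V(2,2) = max -> 3.182930
  V(1,0) = exp(-r*dt) * [p*0.000000 + (1-p)*0.786758] = 0.393010; exercise = 0.000000; V(1,0) = max -> 0.393010
  V(1,1) = exp(-r*dt) * [p*0.786758 + (1-p)*3.182930] = 1.981265; exercise = 1.362319; V(1,1) = max -> 1.981265
  V(0,0) = exp(-r*dt) * [p*0.393010 + (1-p)*1.981265] = 1.185166; exercise = 0.000000; V(0,0) = max -> 1.185166


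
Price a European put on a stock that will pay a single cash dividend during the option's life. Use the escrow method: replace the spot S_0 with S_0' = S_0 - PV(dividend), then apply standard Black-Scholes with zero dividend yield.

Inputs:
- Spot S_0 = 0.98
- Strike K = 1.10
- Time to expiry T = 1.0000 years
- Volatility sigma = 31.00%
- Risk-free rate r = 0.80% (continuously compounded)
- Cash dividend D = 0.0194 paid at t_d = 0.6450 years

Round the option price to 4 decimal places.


Answer: Price = 0.2021

Derivation:
PV(D) = D * exp(-r * t_d) = 0.0194 * 0.99485329 = 0.01930015
S_0' = S_0 - PV(D) = 0.9800 - 0.01930015 = 0.96069985
d1 = (ln(S_0'/K) + (r + sigma^2/2)*T) / (sigma*sqrt(T)) = -0.25597882
d2 = d1 - sigma*sqrt(T) = -0.56597882
exp(-rT) = 0.99203191
N(-d1) = 0.60101640; N(-d2) = 0.71429591
P = K * exp(-rT) * N(-d2) - S_0' * N(-d1) = 1.1000 * 0.99203191 * 0.71429591 - 0.96069985 * 0.60101640 = 0.2021


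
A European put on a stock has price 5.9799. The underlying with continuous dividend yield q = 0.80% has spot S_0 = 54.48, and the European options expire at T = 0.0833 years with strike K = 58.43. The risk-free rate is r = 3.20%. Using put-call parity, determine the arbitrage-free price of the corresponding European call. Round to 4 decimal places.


Answer: Call price = 2.1492

Derivation:
Put-call parity: C - P = S_0 * exp(-qT) - K * exp(-rT).
S_0 * exp(-qT) = 54.4800 * 0.99933382 = 54.44370662
K * exp(-rT) = 58.4300 * 0.99733795 = 58.27445639
C = P + S*exp(-qT) - K*exp(-rT)
C = 5.9799 + 54.44370662 - 58.27445639 = 2.1492


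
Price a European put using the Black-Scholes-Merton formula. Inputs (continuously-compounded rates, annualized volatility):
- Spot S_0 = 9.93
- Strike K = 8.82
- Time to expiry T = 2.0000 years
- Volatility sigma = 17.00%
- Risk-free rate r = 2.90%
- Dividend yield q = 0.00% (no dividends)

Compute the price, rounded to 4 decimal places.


Answer: Price = 0.2933

Derivation:
d1 = (ln(S/K) + (r - q + 0.5*sigma^2) * T) / (sigma * sqrt(T)) = 0.85451196
d2 = d1 - sigma * sqrt(T) = 0.61409565
exp(-rT) = 0.94364995; exp(-qT) = 1.00000000
P = K * exp(-rT) * N(-d2) - S_0 * exp(-qT) * N(-d1)
N(-d1) = 0.19641069; N(-d2) = 0.26957606
P = 8.8200 * 0.94364995 * 0.26957606 - 9.9300 * 1.00000000 * 0.19641069 = 0.2933


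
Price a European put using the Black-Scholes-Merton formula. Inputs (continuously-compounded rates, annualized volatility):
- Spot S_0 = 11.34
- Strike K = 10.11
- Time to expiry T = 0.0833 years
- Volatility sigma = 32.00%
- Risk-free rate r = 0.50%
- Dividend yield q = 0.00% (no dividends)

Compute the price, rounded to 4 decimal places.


Answer: Price = 0.0502

Derivation:
d1 = (ln(S/K) + (r - q + 0.5*sigma^2) * T) / (sigma * sqrt(T)) = 1.29380548
d2 = d1 - sigma * sqrt(T) = 1.20144792
exp(-rT) = 0.99958359; exp(-qT) = 1.00000000
P = K * exp(-rT) * N(-d2) - S_0 * exp(-qT) * N(-d1)
N(-d1) = 0.09786631; N(-d2) = 0.11478875
P = 10.1100 * 0.99958359 * 0.11478875 - 11.3400 * 1.00000000 * 0.09786631 = 0.0502


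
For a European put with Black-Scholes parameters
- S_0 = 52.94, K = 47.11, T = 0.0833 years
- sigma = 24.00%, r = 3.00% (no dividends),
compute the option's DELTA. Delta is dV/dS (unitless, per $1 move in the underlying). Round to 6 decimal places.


Answer: Delta = -0.039622

Derivation:
d1 = 1.7550909194; d2 = 1.6858227449
phi(d1) = 0.0855109705; exp(-qT) = 1.0000000000; exp(-rT) = 0.9975041199
N(-d1) = 0.0396218787
Delta = -exp(-qT) * N(-d1) = -1.0000000000 * 0.0396218787 = -0.039622


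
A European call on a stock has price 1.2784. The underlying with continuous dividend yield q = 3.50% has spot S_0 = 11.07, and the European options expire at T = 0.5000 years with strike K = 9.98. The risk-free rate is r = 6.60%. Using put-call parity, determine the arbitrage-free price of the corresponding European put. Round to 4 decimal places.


Answer: Put price = 0.0565

Derivation:
Put-call parity: C - P = S_0 * exp(-qT) - K * exp(-rT).
S_0 * exp(-qT) = 11.0700 * 0.98265224 = 10.87796025
K * exp(-rT) = 9.9800 * 0.96753856 = 9.65603482
P = C - S*exp(-qT) + K*exp(-rT)
P = 1.2784 - 10.87796025 + 9.65603482 = 0.0565


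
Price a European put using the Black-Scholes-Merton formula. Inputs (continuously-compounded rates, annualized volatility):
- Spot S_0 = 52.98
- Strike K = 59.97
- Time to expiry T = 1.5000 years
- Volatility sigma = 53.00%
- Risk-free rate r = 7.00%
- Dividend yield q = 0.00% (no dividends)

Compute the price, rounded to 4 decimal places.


d1 = (ln(S/K) + (r - q + 0.5*sigma^2) * T) / (sigma * sqrt(T)) = 0.29539467
d2 = d1 - sigma * sqrt(T) = -0.35372011
exp(-rT) = 0.90032452; exp(-qT) = 1.00000000
P = K * exp(-rT) * N(-d2) - S_0 * exp(-qT) * N(-d1)
N(-d1) = 0.38384620; N(-d2) = 0.63822568
P = 59.9700 * 0.90032452 * 0.63822568 - 52.9800 * 1.00000000 * 0.38384620 = 14.1232

Answer: Price = 14.1232


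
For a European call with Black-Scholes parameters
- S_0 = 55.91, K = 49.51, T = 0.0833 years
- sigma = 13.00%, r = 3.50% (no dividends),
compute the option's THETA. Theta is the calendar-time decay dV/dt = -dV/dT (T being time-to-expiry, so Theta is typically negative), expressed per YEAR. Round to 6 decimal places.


Answer: Theta = -1.746180

Derivation:
d1 = 3.3365431552; d2 = 3.2990228940
phi(d1) = 0.0015258576; exp(-qT) = 1.0000000000; exp(-rT) = 0.9970887459
Theta = -S*exp(-qT)*phi(d1)*sigma/(2*sqrt(T)) - r*K*exp(-rT)*N(d2) + q*S*exp(-qT)*N(d1)
N(d1) = 0.9995758637; N(d2) = 0.9995148900; sqrt(T) = 0.2886173938
Term 1 = -55.9100 * 1.0000000000 * 0.0015258576 * 0.1300 / (2 * 0.2886173938) = -0.0192129633
Term 2 = -0.0350 * 49.5100 * 0.9970887459 * 0.9995148900 = -1.7269670577
Term 3 = 0 (no dividend yield, q = 0)
Theta = -0.0192129633 + (-1.7269670577) + (0.0000000000) = -1.746180


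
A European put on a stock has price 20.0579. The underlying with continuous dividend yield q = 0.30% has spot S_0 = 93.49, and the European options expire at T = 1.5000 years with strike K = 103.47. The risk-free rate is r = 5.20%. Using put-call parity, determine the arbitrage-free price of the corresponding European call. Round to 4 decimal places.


Answer: Call price = 17.4221

Derivation:
Put-call parity: C - P = S_0 * exp(-qT) - K * exp(-rT).
S_0 * exp(-qT) = 93.4900 * 0.99551011 = 93.07024017
K * exp(-rT) = 103.4700 * 0.92496443 = 95.70606921
C = P + S*exp(-qT) - K*exp(-rT)
C = 20.0579 + 93.07024017 - 95.70606921 = 17.4221


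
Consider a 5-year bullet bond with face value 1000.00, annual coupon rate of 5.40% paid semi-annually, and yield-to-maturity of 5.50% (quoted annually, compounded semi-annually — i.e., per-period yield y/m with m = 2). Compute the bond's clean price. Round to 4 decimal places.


Coupon per period c = face * coupon_rate / m = 27.000000
Periods per year m = 2; per-period yield y/m = 0.027500
Number of cashflows N = 10
Cashflows (t years, CF_t, discount factor 1/(1+y/m)^(m*t), PV):
  t = 0.5000: CF_t = 27.000000, DF = 0.973236, PV = 26.277372
  t = 1.0000: CF_t = 27.000000, DF = 0.947188, PV = 25.574085
  t = 1.5000: CF_t = 27.000000, DF = 0.921838, PV = 24.889620
  t = 2.0000: CF_t = 27.000000, DF = 0.897166, PV = 24.223475
  t = 2.5000: CF_t = 27.000000, DF = 0.873154, PV = 23.575158
  t = 3.0000: CF_t = 27.000000, DF = 0.849785, PV = 22.944193
  t = 3.5000: CF_t = 27.000000, DF = 0.827041, PV = 22.330115
  t = 4.0000: CF_t = 27.000000, DF = 0.804906, PV = 21.732472
  t = 4.5000: CF_t = 27.000000, DF = 0.783364, PV = 21.150824
  t = 5.0000: CF_t = 1027.000000, DF = 0.762398, PV = 782.982649
Price P = sum_t PV_t = 995.679962

Answer: Price = 995.6800


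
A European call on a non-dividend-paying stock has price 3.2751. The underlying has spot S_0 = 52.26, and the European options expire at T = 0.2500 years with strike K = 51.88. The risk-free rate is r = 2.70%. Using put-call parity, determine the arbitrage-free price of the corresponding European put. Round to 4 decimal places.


Answer: Put price = 2.5461

Derivation:
Put-call parity: C - P = S_0 * exp(-qT) - K * exp(-rT).
S_0 * exp(-qT) = 52.2600 * 1.00000000 = 52.26000000
K * exp(-rT) = 51.8800 * 0.99327273 = 51.53098924
P = C - S*exp(-qT) + K*exp(-rT)
P = 3.2751 - 52.26000000 + 51.53098924 = 2.5461


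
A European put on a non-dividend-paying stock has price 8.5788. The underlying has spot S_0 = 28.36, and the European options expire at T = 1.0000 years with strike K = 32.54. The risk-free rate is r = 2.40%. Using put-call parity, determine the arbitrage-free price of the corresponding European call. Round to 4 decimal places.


Answer: Call price = 5.1705

Derivation:
Put-call parity: C - P = S_0 * exp(-qT) - K * exp(-rT).
S_0 * exp(-qT) = 28.3600 * 1.00000000 = 28.36000000
K * exp(-rT) = 32.5400 * 0.97628571 = 31.76833700
C = P + S*exp(-qT) - K*exp(-rT)
C = 8.5788 + 28.36000000 - 31.76833700 = 5.1705


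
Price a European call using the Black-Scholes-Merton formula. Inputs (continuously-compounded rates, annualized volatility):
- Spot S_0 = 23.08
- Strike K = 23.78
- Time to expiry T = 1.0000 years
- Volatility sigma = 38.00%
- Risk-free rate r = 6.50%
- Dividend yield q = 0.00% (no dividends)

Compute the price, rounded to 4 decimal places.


d1 = (ln(S/K) + (r - q + 0.5*sigma^2) * T) / (sigma * sqrt(T)) = 0.28242513
d2 = d1 - sigma * sqrt(T) = -0.09757487
exp(-rT) = 0.93706746; exp(-qT) = 1.00000000
C = S_0 * exp(-qT) * N(d1) - K * exp(-rT) * N(d2)
N(d1) = 0.61119123; N(d2) = 0.46113494
C = 23.0800 * 1.00000000 * 0.61119123 - 23.7800 * 0.93706746 * 0.46113494 = 3.8306

Answer: Price = 3.8306


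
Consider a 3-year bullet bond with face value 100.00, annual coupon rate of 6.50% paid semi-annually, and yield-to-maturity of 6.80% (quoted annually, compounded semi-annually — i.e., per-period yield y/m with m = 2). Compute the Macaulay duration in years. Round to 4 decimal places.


Answer: Macaulay duration = 2.7725 years

Derivation:
Coupon per period c = face * coupon_rate / m = 3.250000
Periods per year m = 2; per-period yield y/m = 0.034000
Number of cashflows N = 6
Cashflows (t years, CF_t, discount factor 1/(1+y/m)^(m*t), PV):
  t = 0.5000: CF_t = 3.250000, DF = 0.967118, PV = 3.143133
  t = 1.0000: CF_t = 3.250000, DF = 0.935317, PV = 3.039781
  t = 1.5000: CF_t = 3.250000, DF = 0.904562, PV = 2.939827
  t = 2.0000: CF_t = 3.250000, DF = 0.874818, PV = 2.843159
  t = 2.5000: CF_t = 3.250000, DF = 0.846052, PV = 2.749671
  t = 3.0000: CF_t = 103.250000, DF = 0.818233, PV = 84.482514
Price P = sum_t PV_t = 99.198085
Macaulay numerator sum_t t * PV_t:
  t * PV_t at t = 0.5000: 1.571567
  t * PV_t at t = 1.0000: 3.039781
  t * PV_t at t = 1.5000: 4.409740
  t * PV_t at t = 2.0000: 5.686319
  t * PV_t at t = 2.5000: 6.874176
  t * PV_t at t = 3.0000: 253.447541
Macaulay duration D = (sum_t t * PV_t) / P = 275.029124 / 99.198085 = 2.772525


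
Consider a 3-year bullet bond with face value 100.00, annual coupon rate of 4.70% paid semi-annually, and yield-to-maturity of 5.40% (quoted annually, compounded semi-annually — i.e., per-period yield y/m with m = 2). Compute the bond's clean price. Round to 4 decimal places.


Coupon per period c = face * coupon_rate / m = 2.350000
Periods per year m = 2; per-period yield y/m = 0.027000
Number of cashflows N = 6
Cashflows (t years, CF_t, discount factor 1/(1+y/m)^(m*t), PV):
  t = 0.5000: CF_t = 2.350000, DF = 0.973710, PV = 2.288218
  t = 1.0000: CF_t = 2.350000, DF = 0.948111, PV = 2.228060
  t = 1.5000: CF_t = 2.350000, DF = 0.923185, PV = 2.169484
  t = 2.0000: CF_t = 2.350000, DF = 0.898914, PV = 2.112448
  t = 2.5000: CF_t = 2.350000, DF = 0.875282, PV = 2.056912
  t = 3.0000: CF_t = 102.350000, DF = 0.852270, PV = 87.229862
Price P = sum_t PV_t = 98.084985

Answer: Price = 98.0850


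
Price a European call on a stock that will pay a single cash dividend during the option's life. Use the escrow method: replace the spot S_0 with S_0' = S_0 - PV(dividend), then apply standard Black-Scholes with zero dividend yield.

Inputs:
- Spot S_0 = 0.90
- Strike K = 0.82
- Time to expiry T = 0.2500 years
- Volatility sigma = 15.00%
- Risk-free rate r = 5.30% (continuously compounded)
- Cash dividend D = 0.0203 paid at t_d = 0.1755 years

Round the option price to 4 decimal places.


PV(D) = D * exp(-r * t_d) = 0.0203 * 0.99074163 = 0.02011205
S_0' = S_0 - PV(D) = 0.9000 - 0.02011205 = 0.87988795
d1 = (ln(S_0'/K) + (r + sigma^2/2)*T) / (sigma*sqrt(T)) = 1.15403632
d2 = d1 - sigma*sqrt(T) = 1.07903632
exp(-rT) = 0.98683739
N(d1) = 0.87575736; N(d2) = 0.85971423
C = S_0' * N(d1) - K * exp(-rT) * N(d2) = 0.87988795 * 0.87575736 - 0.8200 * 0.98683739 * 0.85971423 = 0.0749

Answer: Price = 0.0749


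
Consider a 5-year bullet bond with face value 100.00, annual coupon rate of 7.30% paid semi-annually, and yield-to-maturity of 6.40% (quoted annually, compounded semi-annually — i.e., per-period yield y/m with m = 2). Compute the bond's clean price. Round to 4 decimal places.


Answer: Price = 103.7997

Derivation:
Coupon per period c = face * coupon_rate / m = 3.650000
Periods per year m = 2; per-period yield y/m = 0.032000
Number of cashflows N = 10
Cashflows (t years, CF_t, discount factor 1/(1+y/m)^(m*t), PV):
  t = 0.5000: CF_t = 3.650000, DF = 0.968992, PV = 3.536822
  t = 1.0000: CF_t = 3.650000, DF = 0.938946, PV = 3.427153
  t = 1.5000: CF_t = 3.650000, DF = 0.909831, PV = 3.320885
  t = 2.0000: CF_t = 3.650000, DF = 0.881620, PV = 3.217911
  t = 2.5000: CF_t = 3.650000, DF = 0.854283, PV = 3.118131
  t = 3.0000: CF_t = 3.650000, DF = 0.827793, PV = 3.021445
  t = 3.5000: CF_t = 3.650000, DF = 0.802125, PV = 2.927757
  t = 4.0000: CF_t = 3.650000, DF = 0.777253, PV = 2.836974
  t = 4.5000: CF_t = 3.650000, DF = 0.753152, PV = 2.749005
  t = 5.0000: CF_t = 103.650000, DF = 0.729799, PV = 75.643625
Price P = sum_t PV_t = 103.799707


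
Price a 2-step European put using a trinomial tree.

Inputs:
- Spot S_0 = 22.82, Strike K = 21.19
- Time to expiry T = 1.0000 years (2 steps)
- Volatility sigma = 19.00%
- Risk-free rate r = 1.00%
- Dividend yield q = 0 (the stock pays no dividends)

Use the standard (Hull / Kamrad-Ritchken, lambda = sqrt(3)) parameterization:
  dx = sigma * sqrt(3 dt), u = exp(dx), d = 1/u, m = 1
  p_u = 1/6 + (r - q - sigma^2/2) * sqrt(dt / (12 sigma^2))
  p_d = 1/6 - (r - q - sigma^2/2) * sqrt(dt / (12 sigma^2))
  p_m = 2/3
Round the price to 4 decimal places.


dt = T/N = 0.500000; dx = sigma*sqrt(3*dt) = 0.232702
u = exp(dx) = 1.262005; d = 1/u = 0.792390
p_u = 0.158018, p_m = 0.666667, p_d = 0.175315
Discount per step: exp(-r*dt) = 0.995012
Stock lattice S(k, j) with j the centered position index:
  k=0: S(0,+0) = 22.8200
  k=1: S(1,-1) = 18.0823; S(1,+0) = 22.8200; S(1,+1) = 28.7989
  k=2: S(2,-2) = 14.3283; S(2,-1) = 18.0823; S(2,+0) = 22.8200; S(2,+1) = 28.7989; S(2,+2) = 36.3444
Terminal payoffs V(N, j) = max(K - S_T, 0):
  V(2,-2) = 6.861733; V(2,-1) = 3.107659; V(2,+0) = 0.000000; V(2,+1) = 0.000000; V(2,+2) = 0.000000
Backward induction: V(k, j) = exp(-r*dt) * [p_u * V(k+1, j+1) + p_m * V(k+1, j) + p_d * V(k+1, j-1)]
  V(1,-1) = exp(-r*dt) * [p_u*0.000000 + p_m*3.107659 + p_d*6.861733] = 3.258405
  V(1,+0) = exp(-r*dt) * [p_u*0.000000 + p_m*0.000000 + p_d*3.107659] = 0.542102
  V(1,+1) = exp(-r*dt) * [p_u*0.000000 + p_m*0.000000 + p_d*0.000000] = 0.000000
  V(0,+0) = exp(-r*dt) * [p_u*0.000000 + p_m*0.542102 + p_d*3.258405] = 0.927997

Answer: Price = V(0,0) = 0.9280


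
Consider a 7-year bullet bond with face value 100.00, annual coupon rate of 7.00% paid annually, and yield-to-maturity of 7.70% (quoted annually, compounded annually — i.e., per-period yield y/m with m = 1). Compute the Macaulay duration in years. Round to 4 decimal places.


Coupon per period c = face * coupon_rate / m = 7.000000
Periods per year m = 1; per-period yield y/m = 0.077000
Number of cashflows N = 7
Cashflows (t years, CF_t, discount factor 1/(1+y/m)^(m*t), PV):
  t = 1.0000: CF_t = 7.000000, DF = 0.928505, PV = 6.499536
  t = 2.0000: CF_t = 7.000000, DF = 0.862122, PV = 6.034852
  t = 3.0000: CF_t = 7.000000, DF = 0.800484, PV = 5.603391
  t = 4.0000: CF_t = 7.000000, DF = 0.743254, PV = 5.202777
  t = 5.0000: CF_t = 7.000000, DF = 0.690115, PV = 4.830805
  t = 6.0000: CF_t = 7.000000, DF = 0.640775, PV = 4.485427
  t = 7.0000: CF_t = 107.000000, DF = 0.594963, PV = 63.661058
Price P = sum_t PV_t = 96.317847
Macaulay numerator sum_t t * PV_t:
  t * PV_t at t = 1.0000: 6.499536
  t * PV_t at t = 2.0000: 12.069704
  t * PV_t at t = 3.0000: 16.810173
  t * PV_t at t = 4.0000: 20.811109
  t * PV_t at t = 5.0000: 24.154026
  t * PV_t at t = 6.0000: 26.912564
  t * PV_t at t = 7.0000: 445.627409
Macaulay duration D = (sum_t t * PV_t) / P = 552.884520 / 96.317847 = 5.740208

Answer: Macaulay duration = 5.7402 years


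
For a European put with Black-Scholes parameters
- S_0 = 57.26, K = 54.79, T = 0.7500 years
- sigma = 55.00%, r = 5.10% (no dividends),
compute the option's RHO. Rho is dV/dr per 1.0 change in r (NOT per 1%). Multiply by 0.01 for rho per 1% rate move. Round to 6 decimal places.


d1 = 0.4110358201; d2 = -0.0652781520
phi(d1) = 0.3666257317; exp(-qT) = 1.0000000000; exp(-rT) = 0.9624722927
N(-d2) = 0.5260237313
Rho = -K*T*exp(-rT)*N(-d2) = -54.7900 * 0.7500 * 0.9624722927 * 0.5260237313 = -20.804445

Answer: Rho = -20.804445


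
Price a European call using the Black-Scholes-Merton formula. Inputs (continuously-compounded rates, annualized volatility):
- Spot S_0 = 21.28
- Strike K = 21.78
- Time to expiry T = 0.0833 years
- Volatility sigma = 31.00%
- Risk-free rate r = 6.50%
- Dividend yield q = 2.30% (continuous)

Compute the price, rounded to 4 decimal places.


d1 = (ln(S/K) + (r - q + 0.5*sigma^2) * T) / (sigma * sqrt(T)) = -0.17573537
d2 = d1 - sigma * sqrt(T) = -0.26520676
exp(-rT) = 0.99460013; exp(-qT) = 0.99808593
C = S_0 * exp(-qT) * N(d1) - K * exp(-rT) * N(d2)
N(d1) = 0.43025092; N(d2) = 0.39542509
C = 21.2800 * 0.99808593 * 0.43025092 - 21.7800 * 0.99460013 * 0.39542509 = 0.5724

Answer: Price = 0.5724


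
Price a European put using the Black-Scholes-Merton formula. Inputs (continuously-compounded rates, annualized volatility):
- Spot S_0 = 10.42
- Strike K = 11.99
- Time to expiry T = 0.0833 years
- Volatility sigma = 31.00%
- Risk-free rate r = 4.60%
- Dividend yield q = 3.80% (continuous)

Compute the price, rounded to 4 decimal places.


Answer: Price = 1.5824

Derivation:
d1 = (ln(S/K) + (r - q + 0.5*sigma^2) * T) / (sigma * sqrt(T)) = -1.51642849
d2 = d1 - sigma * sqrt(T) = -1.60589988
exp(-rT) = 0.99617553; exp(-qT) = 0.99683960
P = K * exp(-rT) * N(-d2) - S_0 * exp(-qT) * N(-d1)
N(-d1) = 0.93529448; N(-d2) = 0.94585204
P = 11.9900 * 0.99617553 * 0.94585204 - 10.4200 * 0.99683960 * 0.93529448 = 1.5824


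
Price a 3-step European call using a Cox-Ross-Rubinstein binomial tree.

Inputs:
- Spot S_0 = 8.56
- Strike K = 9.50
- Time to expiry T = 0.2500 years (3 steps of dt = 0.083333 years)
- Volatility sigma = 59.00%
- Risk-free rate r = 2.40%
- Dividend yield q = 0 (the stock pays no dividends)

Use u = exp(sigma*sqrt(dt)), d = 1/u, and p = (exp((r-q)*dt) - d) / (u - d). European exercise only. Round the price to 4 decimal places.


dt = T/N = 0.083333
u = exp(sigma*sqrt(dt)) = 1.185682; d = 1/u = 0.843396
p = (exp((r-q)*dt) - d) / (u - d) = 0.463372
Discount per step: exp(-r*dt) = 0.998002
Stock lattice S(k, i) with i counting down-moves:
  k=0: S(0,0) = 8.5600
  k=1: S(1,0) = 10.1494; S(1,1) = 7.2195
  k=2: S(2,0) = 12.0340; S(2,1) = 8.5600; S(2,2) = 6.0889
  k=3: S(3,0) = 14.2685; S(3,1) = 10.1494; S(3,2) = 7.2195; S(3,3) = 5.1353
Terminal payoffs V(N, i) = max(S_T - K, 0):
  V(3,0) = 4.768512; V(3,1) = 0.649440; V(3,2) = 0.000000; V(3,3) = 0.000000
Backward induction: V(k, i) = exp(-r*dt) * [p * V(k+1, i) + (1-p) * V(k+1, i+1)].
  V(2,0) = exp(-r*dt) * [p*4.768512 + (1-p)*0.649440] = 2.552992
  V(2,1) = exp(-r*dt) * [p*0.649440 + (1-p)*0.000000] = 0.300331
  V(2,2) = exp(-r*dt) * [p*0.000000 + (1-p)*0.000000] = 0.000000
  V(1,0) = exp(-r*dt) * [p*2.552992 + (1-p)*0.300331] = 1.341465
  V(1,1) = exp(-r*dt) * [p*0.300331 + (1-p)*0.000000] = 0.138887
  V(0,0) = exp(-r*dt) * [p*1.341465 + (1-p)*0.138887] = 0.694737

Answer: Price = V(0,0) = 0.6947


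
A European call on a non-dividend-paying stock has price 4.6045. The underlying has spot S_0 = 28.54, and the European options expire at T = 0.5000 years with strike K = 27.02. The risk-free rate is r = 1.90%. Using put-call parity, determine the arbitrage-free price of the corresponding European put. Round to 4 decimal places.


Put-call parity: C - P = S_0 * exp(-qT) - K * exp(-rT).
S_0 * exp(-qT) = 28.5400 * 1.00000000 = 28.54000000
K * exp(-rT) = 27.0200 * 0.99054498 = 26.76452543
P = C - S*exp(-qT) + K*exp(-rT)
P = 4.6045 - 28.54000000 + 26.76452543 = 2.8290

Answer: Put price = 2.8290


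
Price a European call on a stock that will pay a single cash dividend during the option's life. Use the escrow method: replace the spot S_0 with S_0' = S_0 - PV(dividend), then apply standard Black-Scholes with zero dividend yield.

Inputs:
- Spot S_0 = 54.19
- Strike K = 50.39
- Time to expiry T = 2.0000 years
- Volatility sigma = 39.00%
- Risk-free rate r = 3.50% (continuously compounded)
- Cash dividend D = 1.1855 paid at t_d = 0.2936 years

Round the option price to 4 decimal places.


Answer: Price = 14.1332

Derivation:
PV(D) = D * exp(-r * t_d) = 1.1855 * 0.98977662 = 1.17338018
S_0' = S_0 - PV(D) = 54.1900 - 1.17338018 = 53.01661982
d1 = (ln(S_0'/K) + (r + sigma^2/2)*T) / (sigma*sqrt(T)) = 0.49481647
d2 = d1 - sigma*sqrt(T) = -0.05672682
exp(-rT) = 0.93239382
N(d1) = 0.68963516; N(d2) = 0.47738140
C = S_0' * N(d1) - K * exp(-rT) * N(d2) = 53.01661982 * 0.68963516 - 50.3900 * 0.93239382 * 0.47738140 = 14.1332


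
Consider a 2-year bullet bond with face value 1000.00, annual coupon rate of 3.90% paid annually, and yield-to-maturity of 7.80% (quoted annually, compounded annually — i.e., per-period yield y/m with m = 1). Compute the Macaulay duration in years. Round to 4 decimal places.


Coupon per period c = face * coupon_rate / m = 39.000000
Periods per year m = 1; per-period yield y/m = 0.078000
Number of cashflows N = 2
Cashflows (t years, CF_t, discount factor 1/(1+y/m)^(m*t), PV):
  t = 1.0000: CF_t = 39.000000, DF = 0.927644, PV = 36.178108
  t = 2.0000: CF_t = 1039.000000, DF = 0.860523, PV = 894.083388
Price P = sum_t PV_t = 930.261496
Macaulay numerator sum_t t * PV_t:
  t * PV_t at t = 1.0000: 36.178108
  t * PV_t at t = 2.0000: 1788.166776
Macaulay duration D = (sum_t t * PV_t) / P = 1824.344884 / 930.261496 = 1.961110

Answer: Macaulay duration = 1.9611 years


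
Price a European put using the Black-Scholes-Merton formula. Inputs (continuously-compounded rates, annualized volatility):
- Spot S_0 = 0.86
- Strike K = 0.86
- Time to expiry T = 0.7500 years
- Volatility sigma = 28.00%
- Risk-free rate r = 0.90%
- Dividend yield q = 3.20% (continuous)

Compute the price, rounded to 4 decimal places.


Answer: Price = 0.0892

Derivation:
d1 = (ln(S/K) + (r - q + 0.5*sigma^2) * T) / (sigma * sqrt(T)) = 0.05010576
d2 = d1 - sigma * sqrt(T) = -0.19238136
exp(-rT) = 0.99327273; exp(-qT) = 0.97628571
P = K * exp(-rT) * N(-d2) - S_0 * exp(-qT) * N(-d1)
N(-d1) = 0.48001906; N(-d2) = 0.57627825
P = 0.8600 * 0.99327273 * 0.57627825 - 0.8600 * 0.97628571 * 0.48001906 = 0.0892
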